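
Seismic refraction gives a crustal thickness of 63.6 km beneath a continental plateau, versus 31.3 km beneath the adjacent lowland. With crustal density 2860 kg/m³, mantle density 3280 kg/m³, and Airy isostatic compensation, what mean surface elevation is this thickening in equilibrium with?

4.14 km

Excess crust Δ = 63.6 km − 31.3 km = 32.3 km, split between elevation h and root r with h + r = Δ.
Airy balance ρ_c h = (ρ_m − ρ_c) r gives r = h ρ_c/(ρ_m − ρ_c), so h (1 + ρ_c/(ρ_m − ρ_c)) = Δ, i.e. h = Δ (ρ_m − ρ_c)/ρ_m.
h = 32.3 km × 420/3280 = 4.14 km.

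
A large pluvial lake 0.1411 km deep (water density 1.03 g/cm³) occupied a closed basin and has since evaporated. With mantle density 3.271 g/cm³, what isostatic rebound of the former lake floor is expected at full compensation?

0.0444 km

u = d ρ_w/ρ_m = 0.1411 km × 1.03/3.271 = 0.0444 km.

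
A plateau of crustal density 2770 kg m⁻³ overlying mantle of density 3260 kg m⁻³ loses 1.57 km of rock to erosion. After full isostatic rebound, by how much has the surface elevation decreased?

Rebound u = e ρ_c/ρ_m = 1.57 km × 2770/3260 = 1.334 km.
Net surface drop = e − u = 1.57 km − 1.334 km = e (ρ_m − ρ_c)/ρ_m = 0.236 km.

0.236 km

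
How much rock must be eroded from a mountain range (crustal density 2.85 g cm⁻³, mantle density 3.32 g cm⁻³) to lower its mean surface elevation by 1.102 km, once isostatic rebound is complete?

Net drop Δ = e − u = e − e ρ_c/ρ_m = e (ρ_m − ρ_c)/ρ_m.
e = Δ ρ_m/(ρ_m − ρ_c) = 1.102 km × 3.32/0.47 = 7.78 km.

7.78 km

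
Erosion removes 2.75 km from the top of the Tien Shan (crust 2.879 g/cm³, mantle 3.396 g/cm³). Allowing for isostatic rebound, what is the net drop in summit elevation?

0.419 km

Rebound u = e ρ_c/ρ_m = 2.75 km × 2.879/3.396 = 2.331 km.
Net surface drop = e − u = 2.75 km − 2.331 km = e (ρ_m − ρ_c)/ρ_m = 0.419 km.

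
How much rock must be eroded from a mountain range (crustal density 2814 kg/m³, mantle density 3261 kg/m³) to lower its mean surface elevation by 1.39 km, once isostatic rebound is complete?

Net drop Δ = e − u = e − e ρ_c/ρ_m = e (ρ_m − ρ_c)/ρ_m.
e = Δ ρ_m/(ρ_m − ρ_c) = 1.39 km × 3261/447 = 10.1 km.

10.1 km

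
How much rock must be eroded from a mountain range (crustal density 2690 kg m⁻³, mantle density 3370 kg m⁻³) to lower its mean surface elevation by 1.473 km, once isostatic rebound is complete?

Net drop Δ = e − u = e − e ρ_c/ρ_m = e (ρ_m − ρ_c)/ρ_m.
e = Δ ρ_m/(ρ_m − ρ_c) = 1.473 km × 3370/680 = 7.3 km.

7.3 km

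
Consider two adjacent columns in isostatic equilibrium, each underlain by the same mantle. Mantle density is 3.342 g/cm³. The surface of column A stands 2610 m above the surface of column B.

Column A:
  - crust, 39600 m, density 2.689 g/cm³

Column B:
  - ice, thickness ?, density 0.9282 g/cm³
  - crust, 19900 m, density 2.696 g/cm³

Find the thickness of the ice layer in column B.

Take the compensation level at the base of the deeper column (depth z_c below the surface of column A) and equate Σ ρ_i t_i down to z_c; mantle fills any gap and the z_c terms cancel.
Column A: 39600×2.689 + (z_c − 39600)×3.342
Column B: 2610×0 + x×0.9282 + 19900×2.696 + (z_c − 2610 − 19900 − x)×3.342
The z_c×3.342 term appears on both sides and cancels. Collect the known terms of each column as K = Σ(ρt)_known − 3.342 × (depth of known layers): K_A = 106484.4 − 3.342×39600 = −25858.8; K_B = 53650.4 − 3.342×(2610 + 19900) = −21578.02.
Balance: K_A = K_B − x×(3.342 − 0.9282), so x = (K_B − K_A)/(3.342 − 0.9282) = 4280.78/2.4138 = 1770 m.

1770 m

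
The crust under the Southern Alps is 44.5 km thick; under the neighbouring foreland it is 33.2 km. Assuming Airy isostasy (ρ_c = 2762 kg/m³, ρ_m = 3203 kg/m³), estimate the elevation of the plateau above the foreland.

1.56 km

Excess crust Δ = 44.5 km − 33.2 km = 11.3 km, split between elevation h and root r with h + r = Δ.
Airy balance ρ_c h = (ρ_m − ρ_c) r gives r = h ρ_c/(ρ_m − ρ_c), so h (1 + ρ_c/(ρ_m − ρ_c)) = Δ, i.e. h = Δ (ρ_m − ρ_c)/ρ_m.
h = 11.3 km × 441/3203 = 1.56 km.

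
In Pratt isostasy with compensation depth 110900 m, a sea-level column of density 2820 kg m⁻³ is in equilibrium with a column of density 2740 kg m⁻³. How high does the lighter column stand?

3240 m

ρ_ref D = ρ (D + h) → h = D (ρ_ref − ρ)/ρ.
h = 110900 m × (2820 − 2740)/2740 = 3240 m.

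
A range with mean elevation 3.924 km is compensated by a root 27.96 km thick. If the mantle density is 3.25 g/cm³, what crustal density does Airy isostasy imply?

2.85 g/cm³

ρ_c h = (ρ_m − ρ_c) r → ρ_c (h + r) = ρ_m r → ρ_c = ρ_m r / (h + r).
ρ_c = 3.25 × 27.96 km / (3.924 km + 27.96 km) = 2.85 g/cm³.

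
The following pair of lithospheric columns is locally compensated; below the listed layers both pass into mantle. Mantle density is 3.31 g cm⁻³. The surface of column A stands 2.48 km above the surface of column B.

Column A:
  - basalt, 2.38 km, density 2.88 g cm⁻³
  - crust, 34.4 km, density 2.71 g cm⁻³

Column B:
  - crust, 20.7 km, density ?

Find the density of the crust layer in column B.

2.66 g cm⁻³

Take the compensation level at the base of the deeper column (depth z_c below the surface of column A) and equate Σ ρ_i t_i down to z_c; mantle fills any gap and the z_c terms cancel.
Column A: 2.38×2.88 + 34.4×2.71 + (z_c − 36.78)×3.31
Column B: 2.48×0 + 20.7×ρ + (z_c − 2.48 − 20.7)×3.31
The z_c×3.31 term appears on both sides and cancels. Collect the known terms of each column as K = Σ(ρt)_known − 3.31 × (depth of known layers): K_A = 100.0784 − 3.31×36.78 = −21.6634; K_B = 0 − 3.31×(2.48 + 20.7) = −76.7258.
Balance: K_A = K_B + 20.7×ρ, so ρ = (K_A − K_B)/20.7 = 55.0624/20.7 = 2.66 g cm⁻³.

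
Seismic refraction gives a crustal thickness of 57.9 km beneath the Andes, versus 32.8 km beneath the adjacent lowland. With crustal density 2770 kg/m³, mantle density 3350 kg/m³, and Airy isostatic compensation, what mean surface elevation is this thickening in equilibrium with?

Excess crust Δ = 57.9 km − 32.8 km = 25.1 km, split between elevation h and root r with h + r = Δ.
Airy balance ρ_c h = (ρ_m − ρ_c) r gives r = h ρ_c/(ρ_m − ρ_c), so h (1 + ρ_c/(ρ_m − ρ_c)) = Δ, i.e. h = Δ (ρ_m − ρ_c)/ρ_m.
h = 25.1 km × 580/3350 = 4.35 km.

4.35 km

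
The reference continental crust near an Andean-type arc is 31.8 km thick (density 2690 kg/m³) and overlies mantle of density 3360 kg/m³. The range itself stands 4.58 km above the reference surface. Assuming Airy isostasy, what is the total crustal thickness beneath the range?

54.8 km

Root depth r = h ρ_c / (ρ_m − ρ_c) = 4.58 km × 2690 / 670 = 18.39 km.
Total thickness = T + h + r = 31.8 km + 4.58 km + 18.39 km = 54.8 km.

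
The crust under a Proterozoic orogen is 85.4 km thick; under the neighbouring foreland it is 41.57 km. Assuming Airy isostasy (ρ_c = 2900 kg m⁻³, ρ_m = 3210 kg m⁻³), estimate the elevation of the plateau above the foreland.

Excess crust Δ = 85.4 km − 41.57 km = 43.83 km, split between elevation h and root r with h + r = Δ.
Airy balance ρ_c h = (ρ_m − ρ_c) r gives r = h ρ_c/(ρ_m − ρ_c), so h (1 + ρ_c/(ρ_m − ρ_c)) = Δ, i.e. h = Δ (ρ_m − ρ_c)/ρ_m.
h = 43.83 km × 310/3210 = 4.23 km.

4.23 km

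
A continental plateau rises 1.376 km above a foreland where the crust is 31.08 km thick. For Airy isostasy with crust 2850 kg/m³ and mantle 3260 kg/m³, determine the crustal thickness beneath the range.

Root depth r = h ρ_c / (ρ_m − ρ_c) = 1.376 km × 2850 / 410 = 9.565 km.
Total thickness = T + h + r = 31.08 km + 1.376 km + 9.565 km = 42 km.

42 km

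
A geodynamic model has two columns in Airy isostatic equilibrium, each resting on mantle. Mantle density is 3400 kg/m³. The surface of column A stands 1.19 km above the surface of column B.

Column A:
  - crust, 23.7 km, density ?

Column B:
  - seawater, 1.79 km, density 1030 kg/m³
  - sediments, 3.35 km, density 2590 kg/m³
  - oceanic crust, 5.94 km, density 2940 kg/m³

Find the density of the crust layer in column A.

Take the compensation level at the base of the deeper column (depth z_c below the surface of column A) and equate Σ ρ_i t_i down to z_c; mantle fills any gap and the z_c terms cancel.
Column A: 23.7×ρ + (z_c − 23.7)×3400
Column B: 1.19×0 + 1.79×1030 + 3.35×2590 + 5.94×2940 + (z_c − 1.19 − 11.08)×3400
The z_c×3400 term appears on both sides and cancels. Collect the known terms of each column as K = Σ(ρt)_known − 3400 × (depth of known layers): K_A = 0 − 3400×23.7 = −80580; K_B = 27983.8 − 3400×(1.19 + 11.08) = −13734.2.
Balance: K_A + 23.7×ρ = K_B, so ρ = (K_B − K_A)/23.7 = 66845.8/23.7 = 2820 kg/m³.

2820 kg/m³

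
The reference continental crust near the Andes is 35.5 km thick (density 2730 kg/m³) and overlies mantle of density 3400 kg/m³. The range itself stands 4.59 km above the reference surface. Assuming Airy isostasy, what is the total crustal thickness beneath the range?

Root depth r = h ρ_c / (ρ_m − ρ_c) = 4.59 km × 2730 / 670 = 18.7 km.
Total thickness = T + h + r = 35.5 km + 4.59 km + 18.7 km = 58.8 km.

58.8 km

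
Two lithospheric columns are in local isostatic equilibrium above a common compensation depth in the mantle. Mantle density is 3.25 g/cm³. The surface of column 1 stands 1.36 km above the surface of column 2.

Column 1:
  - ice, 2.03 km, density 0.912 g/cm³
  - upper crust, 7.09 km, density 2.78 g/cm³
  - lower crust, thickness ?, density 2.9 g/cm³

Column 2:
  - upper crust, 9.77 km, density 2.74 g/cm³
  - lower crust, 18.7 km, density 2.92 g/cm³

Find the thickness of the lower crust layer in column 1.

Take the compensation level at the base of the deeper column (depth z_c below the surface of column 1) and equate Σ ρ_i t_i down to z_c; mantle fills any gap and the z_c terms cancel.
Column 1: 2.03×0.912 + 7.09×2.78 + x×2.9 + (z_c − 9.12 − x)×3.25
Column 2: 1.36×0 + 9.77×2.74 + 18.7×2.92 + (z_c − 1.36 − 28.47)×3.25
The z_c×3.25 term appears on both sides and cancels. Collect the known terms of each column as K = Σ(ρt)_known − 3.25 × (depth of known layers): K_1 = 21.56156 − 3.25×9.12 = −8.07844; K_2 = 81.3738 − 3.25×(1.36 + 28.47) = −15.5737.
Balance: K_1 − x×(3.25 − 2.9) = K_2, so x = (K_1 − K_2)/(3.25 − 2.9) = 7.49526/0.35 = 21.4 km.

21.4 km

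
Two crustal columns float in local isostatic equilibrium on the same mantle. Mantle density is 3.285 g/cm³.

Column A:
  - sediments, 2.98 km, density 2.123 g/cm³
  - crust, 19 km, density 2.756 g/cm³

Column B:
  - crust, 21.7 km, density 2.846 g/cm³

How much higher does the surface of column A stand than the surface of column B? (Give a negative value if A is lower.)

For any compensation level in the mantle, the mantle terms cancel and isostasy reduces to e = (Σt_A − Σt_B) − (Σ(ρt)_A − Σ(ρt)_B) / ρ_m.
Σt_A = 21.98 km; Σt_B = 21.7 km; Σ(ρt)_A = 58.69054; Σ(ρt)_B = 61.7582 (in km·g/cm³).
e = (21.98 − 21.7) − (58.69054 − 61.7582) / 3.285 = 1.21 km.

1.21 km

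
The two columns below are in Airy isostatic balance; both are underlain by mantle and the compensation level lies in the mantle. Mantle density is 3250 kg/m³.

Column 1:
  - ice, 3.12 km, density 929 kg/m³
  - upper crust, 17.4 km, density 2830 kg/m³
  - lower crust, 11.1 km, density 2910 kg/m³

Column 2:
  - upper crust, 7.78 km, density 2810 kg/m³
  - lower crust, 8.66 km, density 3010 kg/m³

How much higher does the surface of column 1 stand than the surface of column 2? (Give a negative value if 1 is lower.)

For any compensation level in the mantle, the mantle terms cancel and isostasy reduces to e = (Σt_1 − Σt_2) − (Σ(ρt)_1 − Σ(ρt)_2) / ρ_m.
Σt_1 = 31.62 km; Σt_2 = 16.44 km; Σ(ρt)_1 = 84441.48; Σ(ρt)_2 = 47928.4 (in km·kg/m³).
e = (31.62 − 16.44) − (84441.48 − 47928.4) / 3250 = 3.95 km.

3.95 km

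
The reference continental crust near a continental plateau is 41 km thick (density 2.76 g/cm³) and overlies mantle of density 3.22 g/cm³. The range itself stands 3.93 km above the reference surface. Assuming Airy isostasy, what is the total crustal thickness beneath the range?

68.5 km

Root depth r = h ρ_c / (ρ_m − ρ_c) = 3.93 km × 2.76 / 0.46 = 23.58 km.
Total thickness = T + h + r = 41 km + 3.93 km + 23.58 km = 68.5 km.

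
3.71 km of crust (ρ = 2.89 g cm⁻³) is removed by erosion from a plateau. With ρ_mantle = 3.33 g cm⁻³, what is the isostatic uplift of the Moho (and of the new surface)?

3.22 km

Unloading: uplift u = e ρ_c/ρ_m = 3.71 km × 2.89/3.33 = 3.22 km.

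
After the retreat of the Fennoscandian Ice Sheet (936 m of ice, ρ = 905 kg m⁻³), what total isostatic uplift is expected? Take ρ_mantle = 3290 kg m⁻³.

257 m

Removing the load lets mantle flow back in; uplift u satisfies ρ_ice t = ρ_m u.
u = t ρ_ice/ρ_m = 936 m × 905/3290 = 257 m.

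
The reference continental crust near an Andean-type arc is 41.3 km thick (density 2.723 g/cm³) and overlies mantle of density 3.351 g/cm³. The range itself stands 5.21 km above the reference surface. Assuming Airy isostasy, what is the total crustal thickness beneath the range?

69.1 km

Root depth r = h ρ_c / (ρ_m − ρ_c) = 5.21 km × 2.723 / 0.628 = 22.59 km.
Total thickness = T + h + r = 41.3 km + 5.21 km + 22.59 km = 69.1 km.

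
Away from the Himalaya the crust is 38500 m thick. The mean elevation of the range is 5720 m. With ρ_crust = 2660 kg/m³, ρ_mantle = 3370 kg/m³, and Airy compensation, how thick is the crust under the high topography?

65600 m

Root depth r = h ρ_c / (ρ_m − ρ_c) = 5720 m × 2660 / 710 = 21430 m.
Total thickness = T + h + r = 38500 m + 5720 m + 21430 m = 65600 m.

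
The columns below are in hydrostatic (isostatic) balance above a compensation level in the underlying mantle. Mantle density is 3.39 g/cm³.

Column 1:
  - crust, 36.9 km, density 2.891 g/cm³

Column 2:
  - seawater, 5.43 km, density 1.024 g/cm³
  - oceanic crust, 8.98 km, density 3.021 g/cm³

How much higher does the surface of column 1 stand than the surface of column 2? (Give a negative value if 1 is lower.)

0.664 km

For any compensation level in the mantle, the mantle terms cancel and isostasy reduces to e = (Σt_1 − Σt_2) − (Σ(ρt)_1 − Σ(ρt)_2) / ρ_m.
Σt_1 = 36.9 km; Σt_2 = 14.41 km; Σ(ρt)_1 = 106.6779; Σ(ρt)_2 = 32.6889 (in km·g/cm³).
e = (36.9 − 14.41) − (106.6779 − 32.6889) / 3.39 = 0.664 km.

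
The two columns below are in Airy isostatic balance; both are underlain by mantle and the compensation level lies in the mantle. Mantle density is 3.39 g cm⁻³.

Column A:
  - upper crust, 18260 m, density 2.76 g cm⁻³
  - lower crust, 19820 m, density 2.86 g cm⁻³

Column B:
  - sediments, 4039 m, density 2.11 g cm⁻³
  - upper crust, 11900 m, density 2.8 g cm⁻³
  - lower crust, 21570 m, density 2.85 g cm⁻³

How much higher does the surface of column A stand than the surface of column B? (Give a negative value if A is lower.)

−540 m

For any compensation level in the mantle, the mantle terms cancel and isostasy reduces to e = (Σt_A − Σt_B) − (Σ(ρt)_A − Σ(ρt)_B) / ρ_m.
Σt_A = 38080 m; Σt_B = 37509 m; Σ(ρt)_A = 107082.8; Σ(ρt)_B = 103316.79 (in m·g cm⁻³).
e = (38080 − 37509) − (107082.8 − 103316.79) / 3.39 = −540 m.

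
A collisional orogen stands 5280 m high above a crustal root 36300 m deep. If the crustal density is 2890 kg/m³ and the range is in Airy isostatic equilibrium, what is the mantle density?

Airy balance: ρ_c h = (ρ_m − ρ_c) r → ρ_m = ρ_c (1 + h/r).
ρ_m = 2890 × (1 + 5280 m/36300 m) = 3310 kg/m³.

3310 kg/m³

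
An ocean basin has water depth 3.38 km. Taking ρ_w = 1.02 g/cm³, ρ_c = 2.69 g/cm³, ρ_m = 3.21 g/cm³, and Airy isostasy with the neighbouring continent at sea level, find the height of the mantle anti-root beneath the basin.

For local isostatic compensation: replacing crust with seawater at the top is compensated by replacing crust with mantle at the base: d (ρ_c − ρ_w) = a (ρ_m − ρ_c).
a = d (ρ_c − ρ_w)/(ρ_m − ρ_c) = 3.38 km × 1.67/0.52 = 10.9 km.

10.9 km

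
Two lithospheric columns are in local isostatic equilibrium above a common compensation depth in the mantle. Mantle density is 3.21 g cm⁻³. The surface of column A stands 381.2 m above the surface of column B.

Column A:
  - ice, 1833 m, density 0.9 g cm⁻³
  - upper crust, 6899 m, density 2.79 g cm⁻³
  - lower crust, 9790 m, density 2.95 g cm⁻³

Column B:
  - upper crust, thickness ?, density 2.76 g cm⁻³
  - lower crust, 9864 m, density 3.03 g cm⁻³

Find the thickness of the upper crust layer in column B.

Take the compensation level at the base of the deeper column (depth z_c below the surface of column A) and equate Σ ρ_i t_i down to z_c; mantle fills any gap and the z_c terms cancel.
Column A: 1833×0.9 + 6899×2.79 + 9790×2.95 + (z_c − 18522)×3.21
Column B: 381.2×0 + x×2.76 + 9864×3.03 + (z_c − 381.2 − 9864 − x)×3.21
The z_c×3.21 term appears on both sides and cancels. Collect the known terms of each column as K = Σ(ρt)_known − 3.21 × (depth of known layers): K_A = 49778.41 − 3.21×18522 = −9677.21; K_B = 29887.92 − 3.21×(381.2 + 9864) = −2999.172.
Balance: K_A = K_B − x×(3.21 − 2.76), so x = (K_B − K_A)/(3.21 − 2.76) = 6678.04/0.45 = 14800 m.

14800 m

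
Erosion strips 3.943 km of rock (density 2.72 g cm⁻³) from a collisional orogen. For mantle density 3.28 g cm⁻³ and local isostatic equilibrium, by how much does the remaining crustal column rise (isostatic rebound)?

Unloading: uplift u = e ρ_c/ρ_m = 3.943 km × 2.72/3.28 = 3.27 km.

3.27 km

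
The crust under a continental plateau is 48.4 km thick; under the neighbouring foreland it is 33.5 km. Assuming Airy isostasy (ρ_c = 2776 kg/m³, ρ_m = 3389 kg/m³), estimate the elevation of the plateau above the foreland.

2.7 km

Excess crust Δ = 48.4 km − 33.5 km = 14.9 km, split between elevation h and root r with h + r = Δ.
Airy balance ρ_c h = (ρ_m − ρ_c) r gives r = h ρ_c/(ρ_m − ρ_c), so h (1 + ρ_c/(ρ_m − ρ_c)) = Δ, i.e. h = Δ (ρ_m − ρ_c)/ρ_m.
h = 14.9 km × 613/3389 = 2.7 km.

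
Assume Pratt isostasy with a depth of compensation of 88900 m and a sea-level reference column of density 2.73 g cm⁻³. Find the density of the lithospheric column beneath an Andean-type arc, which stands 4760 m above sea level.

Pratt balance: ρ_ref D = ρ (D + h).
ρ = ρ_ref D/(D + h) = 2.73 × 88900 m/(88900 m + 4760 m) = 2.59 g cm⁻³.

2.59 g cm⁻³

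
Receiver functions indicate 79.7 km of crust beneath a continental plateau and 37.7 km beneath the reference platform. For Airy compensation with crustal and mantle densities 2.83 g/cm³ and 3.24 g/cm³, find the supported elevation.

Excess crust Δ = 79.7 km − 37.7 km = 42 km, split between elevation h and root r with h + r = Δ.
Airy balance ρ_c h = (ρ_m − ρ_c) r gives r = h ρ_c/(ρ_m − ρ_c), so h (1 + ρ_c/(ρ_m − ρ_c)) = Δ, i.e. h = Δ (ρ_m − ρ_c)/ρ_m.
h = 42 km × 0.41/3.24 = 5.31 km.

5.31 km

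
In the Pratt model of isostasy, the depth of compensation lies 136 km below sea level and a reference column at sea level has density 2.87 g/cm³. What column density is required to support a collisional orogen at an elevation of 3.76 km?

Pratt balance: ρ_ref D = ρ (D + h).
ρ = ρ_ref D/(D + h) = 2.87 × 136 km/(136 km + 3.76 km) = 2.79 g/cm³.

2.79 g/cm³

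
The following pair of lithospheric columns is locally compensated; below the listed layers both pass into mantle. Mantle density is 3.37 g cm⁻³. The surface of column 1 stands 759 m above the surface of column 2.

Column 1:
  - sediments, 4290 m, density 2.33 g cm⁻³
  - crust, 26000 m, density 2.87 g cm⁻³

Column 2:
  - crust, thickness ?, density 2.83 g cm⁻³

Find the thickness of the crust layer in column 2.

27600 m

Take the compensation level at the base of the deeper column (depth z_c below the surface of column 1) and equate Σ ρ_i t_i down to z_c; mantle fills any gap and the z_c terms cancel.
Column 1: 4290×2.33 + 26000×2.87 + (z_c − 30290)×3.37
Column 2: 759×0 + x×2.83 + (z_c − 759 − 0 − x)×3.37
The z_c×3.37 term appears on both sides and cancels. Collect the known terms of each column as K = Σ(ρt)_known − 3.37 × (depth of known layers): K_1 = 84615.7 − 3.37×30290 = −17461.6; K_2 = 0 − 3.37×(759 + 0) = −2557.83.
Balance: K_1 = K_2 − x×(3.37 − 2.83), so x = (K_2 − K_1)/(3.37 − 2.83) = 14903.8/0.54 = 27600 m.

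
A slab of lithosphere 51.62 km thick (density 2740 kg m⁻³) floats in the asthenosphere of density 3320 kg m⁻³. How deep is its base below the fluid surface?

Draft d = t ρ_obj/ρ_fluid = 51.62 km × 2740/3320 = 42.6 km.

42.6 km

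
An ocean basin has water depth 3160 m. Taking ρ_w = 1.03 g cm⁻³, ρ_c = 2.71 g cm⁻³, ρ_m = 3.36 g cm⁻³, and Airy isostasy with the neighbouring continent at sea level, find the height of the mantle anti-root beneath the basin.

8170 m

Equating mass per unit area of the two columns: replacing crust with seawater at the top is compensated by replacing crust with mantle at the base: d (ρ_c − ρ_w) = a (ρ_m − ρ_c).
a = d (ρ_c − ρ_w)/(ρ_m − ρ_c) = 3160 m × 1.68/0.65 = 8170 m.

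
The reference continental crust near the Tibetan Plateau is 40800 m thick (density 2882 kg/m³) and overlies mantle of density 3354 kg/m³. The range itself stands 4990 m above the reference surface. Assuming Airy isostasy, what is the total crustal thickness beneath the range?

76300 m

Root depth r = h ρ_c / (ρ_m − ρ_c) = 4990 m × 2882 / 472 = 30470 m.
Total thickness = T + h + r = 40800 m + 4990 m + 30470 m = 76300 m.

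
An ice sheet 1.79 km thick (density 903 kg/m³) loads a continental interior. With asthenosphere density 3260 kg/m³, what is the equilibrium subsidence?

0.496 km

By Archimedes' principle applied to the lithosphere: the ice load ρ_ice t is balanced by mantle displaced below, ρ_m s.
s = t ρ_ice / ρ_m = 1.79 km × 903/3260 = 0.496 km.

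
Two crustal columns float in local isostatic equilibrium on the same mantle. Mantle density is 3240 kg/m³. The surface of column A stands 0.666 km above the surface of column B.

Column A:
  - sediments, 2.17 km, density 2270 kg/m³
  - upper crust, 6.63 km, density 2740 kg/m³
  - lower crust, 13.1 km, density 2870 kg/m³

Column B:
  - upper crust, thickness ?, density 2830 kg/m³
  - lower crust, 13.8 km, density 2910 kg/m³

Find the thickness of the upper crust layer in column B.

Take the compensation level at the base of the deeper column (depth z_c below the surface of column A) and equate Σ ρ_i t_i down to z_c; mantle fills any gap and the z_c terms cancel.
Column A: 2.17×2270 + 6.63×2740 + 13.1×2870 + (z_c − 21.9)×3240
Column B: 0.666×0 + x×2830 + 13.8×2910 + (z_c − 0.666 − 13.8 − x)×3240
The z_c×3240 term appears on both sides and cancels. Collect the known terms of each column as K = Σ(ρt)_known − 3240 × (depth of known layers): K_A = 60689.1 − 3240×21.9 = −10266.9; K_B = 40158 − 3240×(0.666 + 13.8) = −6711.84.
Balance: K_A = K_B − x×(3240 − 2830), so x = (K_B − K_A)/(3240 − 2830) = 3555.06/410 = 8.67 km.

8.67 km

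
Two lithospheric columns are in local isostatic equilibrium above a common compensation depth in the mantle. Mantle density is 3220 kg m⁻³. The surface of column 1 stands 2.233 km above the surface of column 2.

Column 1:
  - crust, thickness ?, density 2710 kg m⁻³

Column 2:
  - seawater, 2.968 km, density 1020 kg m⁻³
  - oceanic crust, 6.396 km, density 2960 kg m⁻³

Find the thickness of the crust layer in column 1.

30.2 km

Take the compensation level at the base of the deeper column (depth z_c below the surface of column 1) and equate Σ ρ_i t_i down to z_c; mantle fills any gap and the z_c terms cancel.
Column 1: x×2710 + (z_c − 0 − x)×3220
Column 2: 2.233×0 + 2.968×1020 + 6.396×2960 + (z_c − 2.233 − 9.364)×3220
The z_c×3220 term appears on both sides and cancels. Collect the known terms of each column as K = Σ(ρt)_known − 3220 × (depth of known layers): K_1 = 0 − 3220×0 = 0; K_2 = 21959.52 − 3220×(2.233 + 9.364) = −15382.82.
Balance: K_1 − x×(3220 − 2710) = K_2, so x = (K_1 − K_2)/(3220 − 2710) = 15382.8/510 = 30.2 km.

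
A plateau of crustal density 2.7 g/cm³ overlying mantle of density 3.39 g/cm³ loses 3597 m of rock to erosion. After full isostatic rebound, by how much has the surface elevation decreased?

732 m

Rebound u = e ρ_c/ρ_m = 3597 m × 2.7/3.39 = 2865 m.
Net surface drop = e − u = 3597 m − 2865 m = e (ρ_m − ρ_c)/ρ_m = 732 m.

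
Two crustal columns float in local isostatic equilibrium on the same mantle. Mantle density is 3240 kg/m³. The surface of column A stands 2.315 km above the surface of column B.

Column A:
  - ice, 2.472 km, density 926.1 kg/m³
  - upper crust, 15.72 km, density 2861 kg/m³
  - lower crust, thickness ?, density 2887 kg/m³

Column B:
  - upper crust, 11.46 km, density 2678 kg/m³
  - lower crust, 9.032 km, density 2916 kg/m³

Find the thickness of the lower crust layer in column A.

Take the compensation level at the base of the deeper column (depth z_c below the surface of column A) and equate Σ ρ_i t_i down to z_c; mantle fills any gap and the z_c terms cancel.
Column A: 2.472×926.1 + 15.72×2861 + x×2887 + (z_c − 18.192 − x)×3240
Column B: 2.315×0 + 11.46×2678 + 9.032×2916 + (z_c − 2.315 − 20.492)×3240
The z_c×3240 term appears on both sides and cancels. Collect the known terms of each column as K = Σ(ρt)_known − 3240 × (depth of known layers): K_A = 47264.2392 − 3240×18.192 = −11677.8408; K_B = 57027.192 − 3240×(2.315 + 20.492) = −16867.488.
Balance: K_A − x×(3240 − 2887) = K_B, so x = (K_A − K_B)/(3240 − 2887) = 5189.65/353 = 14.7 km.

14.7 km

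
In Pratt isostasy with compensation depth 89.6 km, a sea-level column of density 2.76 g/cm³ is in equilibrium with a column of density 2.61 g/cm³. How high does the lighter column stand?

5.15 km

ρ_ref D = ρ (D + h) → h = D (ρ_ref − ρ)/ρ.
h = 89.6 km × (2.76 − 2.61)/2.61 = 5.15 km.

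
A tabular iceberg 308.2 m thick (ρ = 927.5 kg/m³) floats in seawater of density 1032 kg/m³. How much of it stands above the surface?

31.2 m

Floating equilibrium: submerged depth d = t ρ_obj/ρ_fluid = 308.2 m × 927.5/1032 = 277 m.
Freeboard = t − d = 308.2 m − 277 m = 31.2 m.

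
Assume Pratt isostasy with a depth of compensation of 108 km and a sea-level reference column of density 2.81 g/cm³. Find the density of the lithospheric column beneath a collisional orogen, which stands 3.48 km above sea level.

Pratt balance: ρ_ref D = ρ (D + h).
ρ = ρ_ref D/(D + h) = 2.81 × 108 km/(108 km + 3.48 km) = 2.72 g/cm³.

2.72 g/cm³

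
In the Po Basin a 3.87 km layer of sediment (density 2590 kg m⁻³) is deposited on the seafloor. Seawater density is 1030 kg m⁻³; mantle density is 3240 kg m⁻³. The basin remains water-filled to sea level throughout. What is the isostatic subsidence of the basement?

Submarine loading: the sediment displaces seawater, and the subsidence is in turn flooded, so s (ρ_m − ρ_w) = t (ρ_sed − ρ_w).
s = 3.87 km × (2590 − 1030) / (3240 − 1030) = 2.73 km.

2.73 km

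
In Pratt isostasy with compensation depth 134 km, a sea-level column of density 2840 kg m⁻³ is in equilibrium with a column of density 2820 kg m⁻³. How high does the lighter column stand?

0.95 km

ρ_ref D = ρ (D + h) → h = D (ρ_ref − ρ)/ρ.
h = 134 km × (2840 − 2820)/2820 = 0.95 km.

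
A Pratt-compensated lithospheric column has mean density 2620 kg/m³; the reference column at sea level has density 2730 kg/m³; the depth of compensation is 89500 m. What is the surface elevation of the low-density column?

ρ_ref D = ρ (D + h) → h = D (ρ_ref − ρ)/ρ.
h = 89500 m × (2730 − 2620)/2620 = 3760 m.

3760 m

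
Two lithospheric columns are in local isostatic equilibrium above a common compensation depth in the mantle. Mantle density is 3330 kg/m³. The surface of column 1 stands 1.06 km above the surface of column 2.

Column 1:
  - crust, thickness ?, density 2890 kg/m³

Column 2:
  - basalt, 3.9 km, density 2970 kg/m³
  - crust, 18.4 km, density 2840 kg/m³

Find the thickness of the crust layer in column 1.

Take the compensation level at the base of the deeper column (depth z_c below the surface of column 1) and equate Σ ρ_i t_i down to z_c; mantle fills any gap and the z_c terms cancel.
Column 1: x×2890 + (z_c − 0 − x)×3330
Column 2: 1.06×0 + 3.9×2970 + 18.4×2840 + (z_c − 1.06 − 22.3)×3330
The z_c×3330 term appears on both sides and cancels. Collect the known terms of each column as K = Σ(ρt)_known − 3330 × (depth of known layers): K_1 = 0 − 3330×0 = 0; K_2 = 63839 − 3330×(1.06 + 22.3) = −13949.8.
Balance: K_1 − x×(3330 − 2890) = K_2, so x = (K_1 − K_2)/(3330 − 2890) = 13949.8/440 = 31.7 km.

31.7 km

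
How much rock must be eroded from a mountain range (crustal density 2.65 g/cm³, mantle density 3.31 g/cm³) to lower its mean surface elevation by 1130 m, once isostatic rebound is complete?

Net drop Δ = e − u = e − e ρ_c/ρ_m = e (ρ_m − ρ_c)/ρ_m.
e = Δ ρ_m/(ρ_m − ρ_c) = 1130 m × 3.31/0.66 = 5670 m.

5670 m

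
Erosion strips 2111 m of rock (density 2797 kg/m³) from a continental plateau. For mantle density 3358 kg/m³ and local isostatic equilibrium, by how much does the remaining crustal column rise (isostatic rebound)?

1760 m

Unloading: uplift u = e ρ_c/ρ_m = 2111 m × 2797/3358 = 1760 m.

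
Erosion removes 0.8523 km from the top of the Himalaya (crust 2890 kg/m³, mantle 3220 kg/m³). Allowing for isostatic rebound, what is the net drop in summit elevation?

0.0873 km

Rebound u = e ρ_c/ρ_m = 0.8523 km × 2890/3220 = 0.765 km.
Net surface drop = e − u = 0.8523 km − 0.765 km = e (ρ_m − ρ_c)/ρ_m = 0.0873 km.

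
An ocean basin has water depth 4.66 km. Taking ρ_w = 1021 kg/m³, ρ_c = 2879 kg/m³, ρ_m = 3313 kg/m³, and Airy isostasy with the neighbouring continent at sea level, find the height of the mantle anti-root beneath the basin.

19.9 km

For local isostatic compensation: replacing crust with seawater at the top is compensated by replacing crust with mantle at the base: d (ρ_c − ρ_w) = a (ρ_m − ρ_c).
a = d (ρ_c − ρ_w)/(ρ_m − ρ_c) = 4.66 km × 1858/434 = 19.9 km.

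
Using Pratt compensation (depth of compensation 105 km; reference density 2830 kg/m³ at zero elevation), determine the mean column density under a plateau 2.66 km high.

2760 kg/m³

Pratt balance: ρ_ref D = ρ (D + h).
ρ = ρ_ref D/(D + h) = 2830 × 105 km/(105 km + 2.66 km) = 2760 kg/m³.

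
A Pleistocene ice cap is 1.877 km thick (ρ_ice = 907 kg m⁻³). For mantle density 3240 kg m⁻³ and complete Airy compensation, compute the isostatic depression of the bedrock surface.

In Airy isostatic equilibrium: the ice load ρ_ice t is balanced by mantle displaced below, ρ_m s.
s = t ρ_ice / ρ_m = 1.877 km × 907/3240 = 0.525 km.

0.525 km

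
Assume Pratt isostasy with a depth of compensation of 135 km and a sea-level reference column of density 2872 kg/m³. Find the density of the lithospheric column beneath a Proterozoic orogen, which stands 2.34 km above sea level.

Pratt balance: ρ_ref D = ρ (D + h).
ρ = ρ_ref D/(D + h) = 2872 × 135 km/(135 km + 2.34 km) = 2820 kg/m³.

2820 kg/m³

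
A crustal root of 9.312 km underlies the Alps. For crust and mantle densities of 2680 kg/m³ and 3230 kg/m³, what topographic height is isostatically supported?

1.91 km

Equating mass per unit area of the two columns: ρ_c h = (ρ_m − ρ_c) r.
h = r (ρ_m − ρ_c) / ρ_c = 9.312 km × (3230 − 2680) / 2680 = 1.91 km.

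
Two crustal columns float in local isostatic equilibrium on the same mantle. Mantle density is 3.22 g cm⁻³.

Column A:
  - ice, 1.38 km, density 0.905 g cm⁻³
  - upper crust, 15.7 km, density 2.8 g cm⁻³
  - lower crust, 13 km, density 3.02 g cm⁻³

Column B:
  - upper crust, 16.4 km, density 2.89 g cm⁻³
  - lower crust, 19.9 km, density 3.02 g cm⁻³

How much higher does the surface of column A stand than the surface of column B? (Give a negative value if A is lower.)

0.931 km

For any compensation level in the mantle, the mantle terms cancel and isostasy reduces to e = (Σt_A − Σt_B) − (Σ(ρt)_A − Σ(ρt)_B) / ρ_m.
Σt_A = 30.08 km; Σt_B = 36.3 km; Σ(ρt)_A = 84.4689; Σ(ρt)_B = 107.494 (in km·g cm⁻³).
e = (30.08 − 36.3) − (84.4689 − 107.494) / 3.22 = 0.931 km.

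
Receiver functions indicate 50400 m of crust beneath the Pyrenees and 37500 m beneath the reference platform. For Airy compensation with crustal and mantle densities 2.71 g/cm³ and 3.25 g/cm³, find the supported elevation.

2140 m

Excess crust Δ = 50400 m − 37500 m = 12900 m, split between elevation h and root r with h + r = Δ.
Airy balance ρ_c h = (ρ_m − ρ_c) r gives r = h ρ_c/(ρ_m − ρ_c), so h (1 + ρ_c/(ρ_m − ρ_c)) = Δ, i.e. h = Δ (ρ_m − ρ_c)/ρ_m.
h = 12900 m × 0.54/3.25 = 2140 m.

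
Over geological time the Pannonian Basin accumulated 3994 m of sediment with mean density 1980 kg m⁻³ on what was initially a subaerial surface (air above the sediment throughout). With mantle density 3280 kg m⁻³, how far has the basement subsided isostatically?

Subaerial load: s = t ρ_sed / ρ_m = 3994 m × 1980/3280 = 2410 m.

2410 m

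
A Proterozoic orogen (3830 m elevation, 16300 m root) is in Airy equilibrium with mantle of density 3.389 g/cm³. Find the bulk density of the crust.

ρ_c h = (ρ_m − ρ_c) r → ρ_c (h + r) = ρ_m r → ρ_c = ρ_m r / (h + r).
ρ_c = 3.389 × 16300 m / (3830 m + 16300 m) = 2.74 g/cm³.

2.74 g/cm³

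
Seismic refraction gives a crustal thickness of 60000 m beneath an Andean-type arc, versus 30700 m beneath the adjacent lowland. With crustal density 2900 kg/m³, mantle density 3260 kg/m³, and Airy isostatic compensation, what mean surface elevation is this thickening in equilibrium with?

Excess crust Δ = 60000 m − 30700 m = 29300 m, split between elevation h and root r with h + r = Δ.
Airy balance ρ_c h = (ρ_m − ρ_c) r gives r = h ρ_c/(ρ_m − ρ_c), so h (1 + ρ_c/(ρ_m − ρ_c)) = Δ, i.e. h = Δ (ρ_m − ρ_c)/ρ_m.
h = 29300 m × 360/3260 = 3240 m.

3240 m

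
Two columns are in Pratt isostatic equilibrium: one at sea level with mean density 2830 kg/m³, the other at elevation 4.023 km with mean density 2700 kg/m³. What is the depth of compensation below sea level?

83.6 km

ρ_ref D = ρ (D + h) → D (ρ_ref − ρ) = ρ h.
D = ρ h/(ρ_ref − ρ) = 2700 × 4.023 km/(2830 − 2700) = 83.6 km.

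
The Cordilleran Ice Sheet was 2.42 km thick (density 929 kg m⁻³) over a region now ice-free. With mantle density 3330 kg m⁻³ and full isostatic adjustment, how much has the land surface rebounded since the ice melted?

Removing the load lets mantle flow back in; uplift u satisfies ρ_ice t = ρ_m u.
u = t ρ_ice/ρ_m = 2.42 km × 929/3330 = 0.675 km.

0.675 km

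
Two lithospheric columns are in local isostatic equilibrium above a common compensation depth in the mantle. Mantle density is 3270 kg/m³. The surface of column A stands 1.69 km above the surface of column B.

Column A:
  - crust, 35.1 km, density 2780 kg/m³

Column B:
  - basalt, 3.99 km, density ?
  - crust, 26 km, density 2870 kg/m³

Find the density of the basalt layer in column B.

Take the compensation level at the base of the deeper column (depth z_c below the surface of column A) and equate Σ ρ_i t_i down to z_c; mantle fills any gap and the z_c terms cancel.
Column A: 35.1×2780 + (z_c − 35.1)×3270
Column B: 1.69×0 + 3.99×ρ + 26×2870 + (z_c − 1.69 − 29.99)×3270
The z_c×3270 term appears on both sides and cancels. Collect the known terms of each column as K = Σ(ρt)_known − 3270 × (depth of known layers): K_A = 97578 − 3270×35.1 = −17199; K_B = 74620 − 3270×(1.69 + 29.99) = −28973.6.
Balance: K_A = K_B + 3.99×ρ, so ρ = (K_A − K_B)/3.99 = 11774.6/3.99 = 2950 kg/m³.

2950 kg/m³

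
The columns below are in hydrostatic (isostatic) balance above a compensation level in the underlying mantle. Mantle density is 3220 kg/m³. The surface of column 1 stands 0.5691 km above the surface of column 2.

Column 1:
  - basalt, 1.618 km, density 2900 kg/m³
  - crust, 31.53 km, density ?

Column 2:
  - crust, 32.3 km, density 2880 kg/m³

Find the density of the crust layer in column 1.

2830 kg/m³

Take the compensation level at the base of the deeper column (depth z_c below the surface of column 1) and equate Σ ρ_i t_i down to z_c; mantle fills any gap and the z_c terms cancel.
Column 1: 1.618×2900 + 31.53×ρ + (z_c − 33.148)×3220
Column 2: 0.5691×0 + 32.3×2880 + (z_c − 0.5691 − 32.3)×3220
The z_c×3220 term appears on both sides and cancels. Collect the known terms of each column as K = Σ(ρt)_known − 3220 × (depth of known layers): K_1 = 4692.2 − 3220×33.148 = −102044.36; K_2 = 93024 − 3220×(0.5691 + 32.3) = −12814.502.
Balance: K_1 + 31.53×ρ = K_2, so ρ = (K_2 − K_1)/31.53 = 89229.9/31.53 = 2830 kg/m³.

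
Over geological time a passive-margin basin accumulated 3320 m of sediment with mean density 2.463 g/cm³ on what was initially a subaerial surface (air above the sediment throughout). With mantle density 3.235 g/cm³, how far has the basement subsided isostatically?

2530 m

Subaerial load: s = t ρ_sed / ρ_m = 3320 m × 2.463/3.235 = 2530 m.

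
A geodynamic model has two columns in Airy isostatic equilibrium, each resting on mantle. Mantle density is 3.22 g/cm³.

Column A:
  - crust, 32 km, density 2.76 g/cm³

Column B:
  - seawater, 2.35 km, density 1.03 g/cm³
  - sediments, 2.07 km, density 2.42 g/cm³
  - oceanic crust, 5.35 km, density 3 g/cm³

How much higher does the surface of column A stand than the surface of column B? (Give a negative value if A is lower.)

For any compensation level in the mantle, the mantle terms cancel and isostasy reduces to e = (Σt_A − Σt_B) − (Σ(ρt)_A − Σ(ρt)_B) / ρ_m.
Σt_A = 32 km; Σt_B = 9.77 km; Σ(ρt)_A = 88.32; Σ(ρt)_B = 23.4799 (in km·g/cm³).
e = (32 − 9.77) − (88.32 − 23.4799) / 3.22 = 2.09 km.

2.09 km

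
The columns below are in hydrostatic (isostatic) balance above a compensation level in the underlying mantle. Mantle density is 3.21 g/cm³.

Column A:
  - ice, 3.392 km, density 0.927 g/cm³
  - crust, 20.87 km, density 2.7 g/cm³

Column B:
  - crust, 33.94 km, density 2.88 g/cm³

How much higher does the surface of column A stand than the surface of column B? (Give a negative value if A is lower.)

2.24 km

For any compensation level in the mantle, the mantle terms cancel and isostasy reduces to e = (Σt_A − Σt_B) − (Σ(ρt)_A − Σ(ρt)_B) / ρ_m.
Σt_A = 24.262 km; Σt_B = 33.94 km; Σ(ρt)_A = 59.493384; Σ(ρt)_B = 97.7472 (in km·g/cm³).
e = (24.262 − 33.94) − (59.493384 − 97.7472) / 3.21 = 2.24 km.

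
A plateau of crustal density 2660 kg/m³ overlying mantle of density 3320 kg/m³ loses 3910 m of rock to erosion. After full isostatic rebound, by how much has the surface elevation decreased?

Rebound u = e ρ_c/ρ_m = 3910 m × 2660/3320 = 3133 m.
Net surface drop = e − u = 3910 m − 3133 m = e (ρ_m − ρ_c)/ρ_m = 777 m.

777 m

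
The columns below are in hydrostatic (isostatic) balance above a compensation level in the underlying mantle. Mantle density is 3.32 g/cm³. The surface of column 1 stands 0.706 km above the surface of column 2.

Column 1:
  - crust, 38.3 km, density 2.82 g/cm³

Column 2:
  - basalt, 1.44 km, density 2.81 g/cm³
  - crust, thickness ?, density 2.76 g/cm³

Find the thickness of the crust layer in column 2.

28.7 km

Take the compensation level at the base of the deeper column (depth z_c below the surface of column 1) and equate Σ ρ_i t_i down to z_c; mantle fills any gap and the z_c terms cancel.
Column 1: 38.3×2.82 + (z_c − 38.3)×3.32
Column 2: 0.706×0 + 1.44×2.81 + x×2.76 + (z_c − 0.706 − 1.44 − x)×3.32
The z_c×3.32 term appears on both sides and cancels. Collect the known terms of each column as K = Σ(ρt)_known − 3.32 × (depth of known layers): K_1 = 108.006 − 3.32×38.3 = −19.15; K_2 = 4.0464 − 3.32×(0.706 + 1.44) = −3.07832.
Balance: K_1 = K_2 − x×(3.32 − 2.76), so x = (K_2 − K_1)/(3.32 − 2.76) = 16.0717/0.56 = 28.7 km.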